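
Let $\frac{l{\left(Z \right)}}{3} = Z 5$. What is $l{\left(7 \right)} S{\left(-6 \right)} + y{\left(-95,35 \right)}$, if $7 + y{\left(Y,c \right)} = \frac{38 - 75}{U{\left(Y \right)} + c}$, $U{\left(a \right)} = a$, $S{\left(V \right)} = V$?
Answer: $- \frac{38183}{60} \approx -636.38$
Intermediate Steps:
$l{\left(Z \right)} = 15 Z$ ($l{\left(Z \right)} = 3 Z 5 = 3 \cdot 5 Z = 15 Z$)
$y{\left(Y,c \right)} = -7 - \frac{37}{Y + c}$ ($y{\left(Y,c \right)} = -7 + \frac{38 - 75}{Y + c} = -7 - \frac{37}{Y + c}$)
$l{\left(7 \right)} S{\left(-6 \right)} + y{\left(-95,35 \right)} = 15 \cdot 7 \left(-6\right) + \frac{-37 - -665 - 245}{-95 + 35} = 105 \left(-6\right) + \frac{-37 + 665 - 245}{-60} = -630 - \frac{383}{60} = - \frac{38183}{60}$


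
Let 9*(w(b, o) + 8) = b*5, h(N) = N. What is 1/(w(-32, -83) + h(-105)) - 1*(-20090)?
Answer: 23645921/1177 ≈ 20090.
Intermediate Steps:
w(b, o) = -8 + 5*b/9 (w(b, o) = -8 + (b*5)/9 = -8 + (5*b)/9 = -8 + 5*b/9)
1/(w(-32, -83) + h(-105)) - 1*(-20090) = 1/((-8 + (5/9)*(-32)) - 105) - 1*(-20090) = 1/((-8 - 160/9) - 105) + 20090 = 1/(-232/9 - 105) + 20090 = 1/(-1177/9) + 20090 = -9/1177 + 20090 = 23645921/1177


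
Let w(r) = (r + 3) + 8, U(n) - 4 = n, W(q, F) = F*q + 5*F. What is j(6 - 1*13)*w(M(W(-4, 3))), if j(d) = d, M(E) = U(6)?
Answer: -147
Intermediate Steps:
W(q, F) = 5*F + F*q
U(n) = 4 + n
M(E) = 10 (M(E) = 4 + 6 = 10)
w(r) = 11 + r (w(r) = (3 + r) + 8 = 11 + r)
j(6 - 1*13)*w(M(W(-4, 3))) = (6 - 1*13)*(11 + 10) = (6 - 13)*21 = -7*21 = -147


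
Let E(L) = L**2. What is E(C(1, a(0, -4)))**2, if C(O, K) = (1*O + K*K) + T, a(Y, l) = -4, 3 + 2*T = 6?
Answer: 1874161/16 ≈ 1.1714e+5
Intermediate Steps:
T = 3/2 (T = -3/2 + (1/2)*6 = -3/2 + 3 = 3/2 ≈ 1.5000)
C(O, K) = 3/2 + O + K**2 (C(O, K) = (1*O + K*K) + 3/2 = (O + K**2) + 3/2 = 3/2 + O + K**2)
E(C(1, a(0, -4)))**2 = ((3/2 + 1 + (-4)**2)**2)**2 = ((3/2 + 1 + 16)**2)**2 = ((37/2)**2)**2 = (1369/4)**2 = 1874161/16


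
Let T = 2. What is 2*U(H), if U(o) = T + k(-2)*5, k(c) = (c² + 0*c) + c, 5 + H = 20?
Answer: 24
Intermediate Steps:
H = 15 (H = -5 + 20 = 15)
k(c) = c + c² (k(c) = (c² + 0) + c = c² + c = c + c²)
U(o) = 12 (U(o) = 2 - 2*(1 - 2)*5 = 2 - 2*(-1)*5 = 2 + 2*5 = 2 + 10 = 12)
2*U(H) = 2*12 = 24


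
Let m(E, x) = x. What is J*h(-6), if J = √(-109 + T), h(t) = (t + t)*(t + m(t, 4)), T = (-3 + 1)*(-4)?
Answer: 24*I*√101 ≈ 241.2*I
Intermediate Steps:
T = 8 (T = -2*(-4) = 8)
h(t) = 2*t*(4 + t) (h(t) = (t + t)*(t + 4) = (2*t)*(4 + t) = 2*t*(4 + t))
J = I*√101 (J = √(-109 + 8) = √(-101) = I*√101 ≈ 10.05*I)
J*h(-6) = (I*√101)*(2*(-6)*(4 - 6)) = (I*√101)*(2*(-6)*(-2)) = (I*√101)*24 = 24*I*√101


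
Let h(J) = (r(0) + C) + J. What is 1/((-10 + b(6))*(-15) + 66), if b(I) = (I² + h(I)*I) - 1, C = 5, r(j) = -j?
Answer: -1/1299 ≈ -0.00076982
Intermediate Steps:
h(J) = 5 + J (h(J) = (-1*0 + 5) + J = (0 + 5) + J = 5 + J)
b(I) = -1 + I² + I*(5 + I) (b(I) = (I² + (5 + I)*I) - 1 = (I² + I*(5 + I)) - 1 = -1 + I² + I*(5 + I))
1/((-10 + b(6))*(-15) + 66) = 1/((-10 + (-1 + 6² + 6*(5 + 6)))*(-15) + 66) = 1/((-10 + (-1 + 36 + 6*11))*(-15) + 66) = 1/((-10 + (-1 + 36 + 66))*(-15) + 66) = 1/((-10 + 101)*(-15) + 66) = 1/(91*(-15) + 66) = 1/(-1365 + 66) = 1/(-1299) = -1/1299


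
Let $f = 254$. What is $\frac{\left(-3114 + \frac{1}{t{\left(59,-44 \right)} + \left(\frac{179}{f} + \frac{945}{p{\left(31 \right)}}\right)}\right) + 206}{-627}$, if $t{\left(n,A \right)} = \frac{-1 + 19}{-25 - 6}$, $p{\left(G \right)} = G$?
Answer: $\frac{233613494}{50370463} \approx 4.6379$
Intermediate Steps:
$t{\left(n,A \right)} = - \frac{18}{31}$ ($t{\left(n,A \right)} = \frac{18}{-31} = 18 \left(- \frac{1}{31}\right) = - \frac{18}{31}$)
$\frac{\left(-3114 + \frac{1}{t{\left(59,-44 \right)} + \left(\frac{179}{f} + \frac{945}{p{\left(31 \right)}}\right)}\right) + 206}{-627} = \frac{\left(-3114 + \frac{1}{- \frac{18}{31} + \left(\frac{179}{254} + \frac{945}{31}\right)}\right) + 206}{-627} = \left(\left(-3114 + \frac{1}{- \frac{18}{31} + \left(179 \cdot \frac{1}{254} + 945 \cdot \frac{1}{31}\right)}\right) + 206\right) \left(- \frac{1}{627}\right) = \left(\left(-3114 + \frac{1}{- \frac{18}{31} + \left(\frac{179}{254} + \frac{945}{31}\right)}\right) + 206\right) \left(- \frac{1}{627}\right) = \left(\left(-3114 + \frac{1}{- \frac{18}{31} + \frac{245579}{7874}}\right) + 206\right) \left(- \frac{1}{627}\right) = \left(\left(-3114 + \frac{1}{\frac{241007}{7874}}\right) + 206\right) \left(- \frac{1}{627}\right) = \left(\left(-3114 + \frac{7874}{241007}\right) + 206\right) \left(- \frac{1}{627}\right) = \left(- \frac{750487924}{241007} + 206\right) \left(- \frac{1}{627}\right) = \left(- \frac{700840482}{241007}\right) \left(- \frac{1}{627}\right) = \frac{233613494}{50370463}$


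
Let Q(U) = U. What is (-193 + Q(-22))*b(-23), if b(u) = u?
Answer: 4945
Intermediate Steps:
(-193 + Q(-22))*b(-23) = (-193 - 22)*(-23) = -215*(-23) = 4945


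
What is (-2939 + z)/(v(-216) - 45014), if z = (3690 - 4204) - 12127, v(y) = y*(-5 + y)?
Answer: -7790/1361 ≈ -5.7237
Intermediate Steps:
z = -12641 (z = -514 - 12127 = -12641)
(-2939 + z)/(v(-216) - 45014) = (-2939 - 12641)/(-216*(-5 - 216) - 45014) = -15580/(-216*(-221) - 45014) = -15580/(47736 - 45014) = -15580/2722 = -15580*1/2722 = -7790/1361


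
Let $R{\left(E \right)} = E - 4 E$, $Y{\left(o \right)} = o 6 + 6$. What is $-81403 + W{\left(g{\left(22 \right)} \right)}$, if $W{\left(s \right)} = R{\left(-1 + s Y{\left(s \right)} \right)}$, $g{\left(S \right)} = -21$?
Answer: $-88960$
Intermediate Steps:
$Y{\left(o \right)} = 6 + 6 o$ ($Y{\left(o \right)} = 6 o + 6 = 6 + 6 o$)
$R{\left(E \right)} = - 3 E$
$W{\left(s \right)} = 3 - 3 s \left(6 + 6 s\right)$ ($W{\left(s \right)} = - 3 \left(-1 + s \left(6 + 6 s\right)\right) = 3 - 3 s \left(6 + 6 s\right)$)
$-81403 + W{\left(g{\left(22 \right)} \right)} = -81403 + \left(3 - - 378 \left(1 - 21\right)\right) = -81403 + \left(3 - \left(-378\right) \left(-20\right)\right) = -81403 + \left(3 - 7560\right) = -81403 - 7557 = -88960$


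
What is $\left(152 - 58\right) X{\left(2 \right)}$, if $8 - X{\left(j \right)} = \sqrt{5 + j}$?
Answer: $752 - 94 \sqrt{7} \approx 503.3$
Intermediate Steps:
$X{\left(j \right)} = 8 - \sqrt{5 + j}$
$\left(152 - 58\right) X{\left(2 \right)} = \left(152 - 58\right) \left(8 - \sqrt{5 + 2}\right) = 94 \left(8 - \sqrt{7}\right) = 752 - 94 \sqrt{7}$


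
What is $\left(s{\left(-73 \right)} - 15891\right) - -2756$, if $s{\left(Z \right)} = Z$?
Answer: $-13208$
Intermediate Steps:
$\left(s{\left(-73 \right)} - 15891\right) - -2756 = \left(-73 - 15891\right) - -2756 = -15964 + \left(-6052 + 8808\right) = -15964 + 2756 = -13208$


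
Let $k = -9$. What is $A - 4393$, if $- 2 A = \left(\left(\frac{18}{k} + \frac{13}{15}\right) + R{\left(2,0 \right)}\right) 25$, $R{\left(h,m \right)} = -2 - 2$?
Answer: $- \frac{25973}{6} \approx -4328.8$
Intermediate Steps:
$R{\left(h,m \right)} = -4$
$A = \frac{385}{6}$ ($A = - \frac{\left(\left(\frac{18}{-9} + \frac{13}{15}\right) - 4\right) 25}{2} = - \frac{\left(\left(18 \left(- \frac{1}{9}\right) + 13 \cdot \frac{1}{15}\right) - 4\right) 25}{2} = - \frac{\left(\left(-2 + \frac{13}{15}\right) - 4\right) 25}{2} = - \frac{\left(- \frac{17}{15} - 4\right) 25}{2} = - \frac{\left(- \frac{77}{15}\right) 25}{2} = \left(- \frac{1}{2}\right) \left(- \frac{385}{3}\right) = \frac{385}{6} \approx 64.167$)
$A - 4393 = \frac{385}{6} - 4393 = - \frac{25973}{6}$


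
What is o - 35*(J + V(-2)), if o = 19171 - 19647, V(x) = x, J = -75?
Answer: 2219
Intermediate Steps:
o = -476
o - 35*(J + V(-2)) = -476 - 35*(-75 - 2) = -476 - 35*(-77) = -476 + 2695 = 2219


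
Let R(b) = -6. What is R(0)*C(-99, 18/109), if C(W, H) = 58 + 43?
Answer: -606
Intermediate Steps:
C(W, H) = 101
R(0)*C(-99, 18/109) = -6*101 = -606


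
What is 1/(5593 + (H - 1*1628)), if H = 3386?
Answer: 1/7351 ≈ 0.00013604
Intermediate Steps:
1/(5593 + (H - 1*1628)) = 1/(5593 + (3386 - 1*1628)) = 1/(5593 + (3386 - 1628)) = 1/(5593 + 1758) = 1/7351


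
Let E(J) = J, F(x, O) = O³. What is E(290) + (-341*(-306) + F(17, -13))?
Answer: 102439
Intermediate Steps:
E(290) + (-341*(-306) + F(17, -13)) = 290 + (-341*(-306) + (-13)³) = 290 + (104346 - 2197) = 290 + 102149 = 102439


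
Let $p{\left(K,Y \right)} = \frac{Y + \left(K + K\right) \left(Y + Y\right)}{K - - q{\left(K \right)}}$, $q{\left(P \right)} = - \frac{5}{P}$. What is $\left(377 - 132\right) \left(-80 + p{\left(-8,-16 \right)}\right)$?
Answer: $- \frac{2128560}{59} \approx -36077.0$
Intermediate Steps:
$p{\left(K,Y \right)} = \frac{Y + 4 K Y}{K - \frac{5}{K}}$ ($p{\left(K,Y \right)} = \frac{Y + \left(K + K\right) \left(Y + Y\right)}{K + \left(\left(- \frac{5}{K} + 4\right) - 4\right)} = \frac{Y + 2 K 2 Y}{K + \left(\left(4 - \frac{5}{K}\right) - 4\right)} = \frac{Y + 4 K Y}{K - \frac{5}{K}}$)
$\left(377 - 132\right) \left(-80 + p{\left(-8,-16 \right)}\right) = \left(377 - 132\right) \left(-80 - - \frac{128 \left(1 + 4 \left(-8\right)\right)}{-5 + \left(-8\right)^{2}}\right) = 245 \left(-80 - - \frac{128 \left(1 - 32\right)}{-5 + 64}\right) = 245 \left(-80 - \left(-128\right) \frac{1}{59} \left(-31\right)\right) = 245 \left(-80 - \frac{3968}{59}\right) = 245 \left(- \frac{8688}{59}\right) = - \frac{2128560}{59}$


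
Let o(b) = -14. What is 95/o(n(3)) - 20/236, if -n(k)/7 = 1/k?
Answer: -5675/826 ≈ -6.8705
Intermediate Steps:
n(k) = -7/k
95/o(n(3)) - 20/236 = 95/(-14) - 20/236 = 95*(-1/14) - 20*1/236 = -95/14 - 5/59 = -5675/826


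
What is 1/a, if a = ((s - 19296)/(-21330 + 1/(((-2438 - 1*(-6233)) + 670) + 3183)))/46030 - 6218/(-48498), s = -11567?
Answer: 91042367929411665/11675537934380653 ≈ 7.7977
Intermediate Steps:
a = 11675537934380653/91042367929411665 (a = ((-11567 - 19296)/(-21330 + 1/(((-2438 - 1*(-6233)) + 670) + 3183)))/46030 - 6218/(-48498) = -30863/(-21330 + 1/(((-2438 + 6233) + 670) + 3183))*(1/46030) - 6218*(-1/48498) = -30863/(-21330 + 1/((3795 + 670) + 3183))*(1/46030) + 3109/24249 = -30863/(-21330 + 1/(4465 + 3183))*(1/46030) + 3109/24249 = -30863/(-21330 + 1/7648)*(1/46030) + 3109/24249 = -30863/(-163131839/7648)*(1/46030) + 3109/24249 = -30863*(-7648/163131839)*(1/46030) + 3109/24249 = (236040224/163131839)*(1/46030) + 3109/24249 = 118020112/3754479274585 + 3109/24249 = 11675537934380653/91042367929411665 ≈ 0.12824)
1/a = 1/(11675537934380653/91042367929411665) = 91042367929411665/11675537934380653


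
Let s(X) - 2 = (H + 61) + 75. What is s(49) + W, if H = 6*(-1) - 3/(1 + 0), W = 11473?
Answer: 11602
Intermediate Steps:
H = -9 (H = -6 - 3/1 = -6 - 3*1 = -6 - 3 = -9)
s(X) = 129 (s(X) = 2 + ((-9 + 61) + 75) = 2 + (52 + 75) = 2 + 127 = 129)
s(49) + W = 129 + 11473 = 11602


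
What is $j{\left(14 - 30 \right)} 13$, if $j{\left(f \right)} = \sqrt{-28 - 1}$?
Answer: $13 i \sqrt{29} \approx 70.007 i$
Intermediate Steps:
$j{\left(f \right)} = i \sqrt{29}$ ($j{\left(f \right)} = \sqrt{-29} = i \sqrt{29}$)
$j{\left(14 - 30 \right)} 13 = i \sqrt{29} \cdot 13 = 13 i \sqrt{29}$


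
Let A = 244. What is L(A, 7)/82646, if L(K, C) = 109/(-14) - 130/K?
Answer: -1776/17644921 ≈ -0.00010065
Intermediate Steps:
L(K, C) = -109/14 - 130/K (L(K, C) = 109*(-1/14) - 130/K = -109/14 - 130/K)
L(A, 7)/82646 = (-109/14 - 130/244)/82646 = (-109/14 - 130*1/244)*(1/82646) = (-109/14 - 65/122)*(1/82646) = -3552/427*1/82646 = -1776/17644921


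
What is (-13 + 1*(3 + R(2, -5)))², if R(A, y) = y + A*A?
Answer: 121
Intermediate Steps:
R(A, y) = y + A²
(-13 + 1*(3 + R(2, -5)))² = (-13 + 1*(3 + (-5 + 2²)))² = (-13 + 1*(3 + (-5 + 4)))² = (-13 + 1*(3 - 1))² = (-13 + 1*2)² = (-13 + 2)² = (-11)² = 121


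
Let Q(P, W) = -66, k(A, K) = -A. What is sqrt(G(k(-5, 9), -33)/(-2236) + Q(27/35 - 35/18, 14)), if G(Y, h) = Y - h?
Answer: I*sqrt(82516226)/1118 ≈ 8.1251*I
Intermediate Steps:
sqrt(G(k(-5, 9), -33)/(-2236) + Q(27/35 - 35/18, 14)) = sqrt((-1*(-5) - 1*(-33))/(-2236) - 66) = sqrt((5 + 33)*(-1/2236) - 66) = sqrt(38*(-1/2236) - 66) = sqrt(-19/1118 - 66) = sqrt(-73807/1118) = I*sqrt(82516226)/1118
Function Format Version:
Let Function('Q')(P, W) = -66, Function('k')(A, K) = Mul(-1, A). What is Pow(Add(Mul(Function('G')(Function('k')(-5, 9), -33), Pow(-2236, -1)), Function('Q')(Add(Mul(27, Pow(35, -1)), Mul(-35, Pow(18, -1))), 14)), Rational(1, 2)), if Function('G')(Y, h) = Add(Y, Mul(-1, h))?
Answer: Mul(Rational(1, 1118), I, Pow(82516226, Rational(1, 2))) ≈ Mul(8.1251, I)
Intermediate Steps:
Pow(Add(Mul(Function('G')(Function('k')(-5, 9), -33), Pow(-2236, -1)), Function('Q')(Add(Mul(27, Pow(35, -1)), Mul(-35, Pow(18, -1))), 14)), Rational(1, 2)) = Pow(Add(Mul(Add(Mul(-1, -5), Mul(-1, -33)), Pow(-2236, -1)), -66), Rational(1, 2)) = Pow(Add(Mul(Add(5, 33), Rational(-1, 2236)), -66), Rational(1, 2)) = Pow(Add(Mul(38, Rational(-1, 2236)), -66), Rational(1, 2)) = Pow(Add(Rational(-19, 1118), -66), Rational(1, 2)) = Pow(Rational(-73807, 1118), Rational(1, 2)) = Mul(Rational(1, 1118), I, Pow(82516226, Rational(1, 2)))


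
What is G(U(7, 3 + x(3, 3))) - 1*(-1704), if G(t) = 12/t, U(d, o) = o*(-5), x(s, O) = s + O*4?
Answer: 25558/15 ≈ 1703.9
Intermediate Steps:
x(s, O) = s + 4*O
U(d, o) = -5*o
G(U(7, 3 + x(3, 3))) - 1*(-1704) = 12/((-5*(3 + (3 + 4*3)))) - 1*(-1704) = 12/((-5*(3 + (3 + 12)))) + 1704 = 12/((-5*(3 + 15))) + 1704 = 12/((-5*18)) + 1704 = 12/(-90) + 1704 = 12*(-1/90) + 1704 = -2/15 + 1704 = 25558/15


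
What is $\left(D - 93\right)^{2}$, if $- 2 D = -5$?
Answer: $\frac{32761}{4} \approx 8190.3$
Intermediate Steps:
$D = \frac{5}{2}$ ($D = \left(- \frac{1}{2}\right) \left(-5\right) = \frac{5}{2} \approx 2.5$)
$\left(D - 93\right)^{2} = \left(\frac{5}{2} - 93\right)^{2} = \left(- \frac{181}{2}\right)^{2} = \frac{32761}{4}$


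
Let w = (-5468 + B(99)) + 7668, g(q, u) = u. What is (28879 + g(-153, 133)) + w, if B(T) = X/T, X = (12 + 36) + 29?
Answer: 280915/9 ≈ 31213.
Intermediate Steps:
X = 77 (X = 48 + 29 = 77)
B(T) = 77/T
w = 19807/9 (w = (-5468 + 77/99) + 7668 = (-5468 + 77*(1/99)) + 7668 = (-5468 + 7/9) + 7668 = -49205/9 + 7668 = 19807/9 ≈ 2200.8)
(28879 + g(-153, 133)) + w = (28879 + 133) + 19807/9 = 29012 + 19807/9 = 280915/9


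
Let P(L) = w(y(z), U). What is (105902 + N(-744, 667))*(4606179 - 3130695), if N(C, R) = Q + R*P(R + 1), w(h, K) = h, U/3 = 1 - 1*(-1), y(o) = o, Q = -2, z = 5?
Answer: 161174494740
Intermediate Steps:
U = 6 (U = 3*(1 - 1*(-1)) = 3*(1 + 1) = 3*2 = 6)
P(L) = 5
N(C, R) = -2 + 5*R (N(C, R) = -2 + R*5 = -2 + 5*R)
(105902 + N(-744, 667))*(4606179 - 3130695) = (105902 + (-2 + 5*667))*(4606179 - 3130695) = (105902 + (-2 + 3335))*1475484 = (105902 + 3333)*1475484 = 109235*1475484 = 161174494740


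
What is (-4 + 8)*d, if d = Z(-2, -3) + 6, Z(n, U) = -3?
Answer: 12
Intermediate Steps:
d = 3 (d = -3 + 6 = 3)
(-4 + 8)*d = (-4 + 8)*3 = 4*3 = 12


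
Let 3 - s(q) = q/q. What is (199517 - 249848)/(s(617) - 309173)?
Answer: 16777/103057 ≈ 0.16279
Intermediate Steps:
s(q) = 2 (s(q) = 3 - q/q = 3 - 1*1 = 3 - 1 = 2)
(199517 - 249848)/(s(617) - 309173) = (199517 - 249848)/(2 - 309173) = -50331/(-309171) = -50331*(-1/309171) = 16777/103057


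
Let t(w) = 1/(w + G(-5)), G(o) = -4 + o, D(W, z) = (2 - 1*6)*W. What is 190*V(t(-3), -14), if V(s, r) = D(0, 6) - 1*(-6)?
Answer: 1140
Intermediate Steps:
D(W, z) = -4*W (D(W, z) = (2 - 6)*W = -4*W)
t(w) = 1/(-9 + w) (t(w) = 1/(w + (-4 - 5)) = 1/(w - 9) = 1/(-9 + w))
V(s, r) = 6 (V(s, r) = -4*0 - 1*(-6) = 0 + 6 = 6)
190*V(t(-3), -14) = 190*6 = 1140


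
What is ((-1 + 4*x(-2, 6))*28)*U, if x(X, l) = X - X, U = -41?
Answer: 1148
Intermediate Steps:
x(X, l) = 0
((-1 + 4*x(-2, 6))*28)*U = ((-1 + 4*0)*28)*(-41) = ((-1 + 0)*28)*(-41) = -1*28*(-41) = -28*(-41) = 1148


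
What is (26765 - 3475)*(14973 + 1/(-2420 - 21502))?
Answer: 4171053902725/11961 ≈ 3.4872e+8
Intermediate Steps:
(26765 - 3475)*(14973 + 1/(-2420 - 21502)) = 23290*(14973 + 1/(-23922)) = 23290*(14973 - 1/23922) = 23290*(358184105/23922) = 4171053902725/11961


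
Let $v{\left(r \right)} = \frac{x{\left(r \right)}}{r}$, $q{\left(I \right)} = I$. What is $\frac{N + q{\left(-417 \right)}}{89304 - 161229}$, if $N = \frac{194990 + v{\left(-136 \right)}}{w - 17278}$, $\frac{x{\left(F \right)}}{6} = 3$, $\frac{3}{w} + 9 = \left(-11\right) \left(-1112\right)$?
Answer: $\frac{27830513969}{4673774823900} \approx 0.0059546$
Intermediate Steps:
$w = \frac{3}{12223}$ ($w = \frac{3}{-9 - -12232} = \frac{3}{-9 + 12232} = \frac{3}{12223} \approx 0.00024544$)
$x{\left(F \right)} = 18$ ($x{\left(F \right)} = 6 \cdot 3 = 18$)
$v{\left(r \right)} = \frac{18}{r}$
$N = - \frac{733341893}{64981228}$ ($N = \frac{194990 + \frac{18}{-136}}{\frac{3}{12223} - 17278} = \frac{194990 + 18 \left(- \frac{1}{136}\right)}{- \frac{211188991}{12223}} = \left(194990 - \frac{9}{68}\right) \left(- \frac{12223}{211188991}\right) = \frac{13259311}{68} \left(- \frac{12223}{211188991}\right) = - \frac{733341893}{64981228} \approx -11.285$)
$\frac{N + q{\left(-417 \right)}}{89304 - 161229} = \frac{- \frac{733341893}{64981228} - 417}{89304 - 161229} = - \frac{27830513969}{64981228 \left(-71925\right)} = \left(- \frac{27830513969}{64981228}\right) \left(- \frac{1}{71925}\right) = \frac{27830513969}{4673774823900}$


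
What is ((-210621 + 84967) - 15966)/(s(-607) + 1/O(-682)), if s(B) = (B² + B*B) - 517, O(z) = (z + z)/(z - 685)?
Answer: -193169680/1004425051 ≈ -0.19232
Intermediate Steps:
O(z) = 2*z/(-685 + z) (O(z) = (2*z)/(-685 + z) = 2*z/(-685 + z))
s(B) = -517 + 2*B² (s(B) = (B² + B²) - 517 = 2*B² - 517 = -517 + 2*B²)
((-210621 + 84967) - 15966)/(s(-607) + 1/O(-682)) = ((-210621 + 84967) - 15966)/((-517 + 2*(-607)²) + 1/(2*(-682)/(-685 - 682))) = (-125654 - 15966)/((-517 + 2*368449) + 1/(2*(-682)/(-1367))) = -141620/((-517 + 736898) + 1/(2*(-682)*(-1/1367))) = -141620/(736381 + 1/(1364/1367)) = -141620/(736381 + 1367/1364) = -141620/1004425051/1364 = -141620*1364/1004425051 = -193169680/1004425051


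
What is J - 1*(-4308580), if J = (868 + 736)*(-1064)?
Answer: 2601924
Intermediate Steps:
J = -1706656 (J = 1604*(-1064) = -1706656)
J - 1*(-4308580) = -1706656 - 1*(-4308580) = -1706656 + 4308580 = 2601924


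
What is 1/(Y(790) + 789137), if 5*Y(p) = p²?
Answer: 1/913957 ≈ 1.0941e-6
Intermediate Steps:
Y(p) = p²/5
1/(Y(790) + 789137) = 1/((⅕)*790² + 789137) = 1/((⅕)*624100 + 789137) = 1/(124820 + 789137) = 1/913957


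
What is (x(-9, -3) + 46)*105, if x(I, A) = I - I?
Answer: 4830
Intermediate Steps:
x(I, A) = 0
(x(-9, -3) + 46)*105 = (0 + 46)*105 = 46*105 = 4830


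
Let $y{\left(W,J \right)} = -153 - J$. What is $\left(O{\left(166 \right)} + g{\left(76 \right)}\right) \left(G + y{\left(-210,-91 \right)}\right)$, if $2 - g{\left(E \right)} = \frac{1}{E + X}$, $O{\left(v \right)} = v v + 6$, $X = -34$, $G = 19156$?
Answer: $\frac{11052437789}{21} \approx 5.2631 \cdot 10^{8}$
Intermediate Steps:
$O{\left(v \right)} = 6 + v^{2}$ ($O{\left(v \right)} = v^{2} + 6 = 6 + v^{2}$)
$g{\left(E \right)} = 2 - \frac{1}{-34 + E}$ ($g{\left(E \right)} = 2 - \frac{1}{E - 34} = 2 - \frac{1}{-34 + E}$)
$\left(O{\left(166 \right)} + g{\left(76 \right)}\right) \left(G + y{\left(-210,-91 \right)}\right) = \left(\left(6 + 166^{2}\right) + \frac{-69 + 2 \cdot 76}{-34 + 76}\right) \left(19156 - 62\right) = \left(\left(6 + 27556\right) + \frac{-69 + 152}{42}\right) \left(19156 + \left(-153 + 91\right)\right) = \left(27562 + \frac{1}{42} \cdot 83\right) \left(19156 - 62\right) = \left(27562 + \frac{83}{42}\right) 19094 = \frac{1157687}{42} \cdot 19094 = \frac{11052437789}{21}$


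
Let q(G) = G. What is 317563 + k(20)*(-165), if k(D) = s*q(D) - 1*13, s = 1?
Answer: 316408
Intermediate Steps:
k(D) = -13 + D (k(D) = 1*D - 1*13 = D - 13 = -13 + D)
317563 + k(20)*(-165) = 317563 + (-13 + 20)*(-165) = 317563 + 7*(-165) = 317563 - 1155 = 316408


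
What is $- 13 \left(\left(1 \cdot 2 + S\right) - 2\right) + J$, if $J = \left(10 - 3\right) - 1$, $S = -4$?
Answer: $58$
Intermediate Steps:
$J = 6$ ($J = 7 - 1 = 6$)
$- 13 \left(\left(1 \cdot 2 + S\right) - 2\right) + J = - 13 \left(\left(1 \cdot 2 - 4\right) - 2\right) + 6 = - 13 \left(\left(2 - 4\right) - 2\right) + 6 = - 13 \left(-2 - 2\right) + 6 = \left(-13\right) \left(-4\right) + 6 = 52 + 6 = 58$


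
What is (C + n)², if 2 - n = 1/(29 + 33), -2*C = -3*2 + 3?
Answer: 11664/961 ≈ 12.137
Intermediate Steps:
C = 3/2 (C = -(-3*2 + 3)/2 = -(-6 + 3)/2 = -½*(-3) = 3/2 ≈ 1.5000)
n = 123/62 (n = 2 - 1/(29 + 33) = 2 - 1/62 = 123/62 ≈ 1.9839)
(C + n)² = (3/2 + 123/62)² = (108/31)² = 11664/961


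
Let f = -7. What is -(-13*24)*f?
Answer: -2184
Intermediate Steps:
-(-13*24)*f = -(-13*24)*(-7) = -(-312)*(-7) = -1*2184 = -2184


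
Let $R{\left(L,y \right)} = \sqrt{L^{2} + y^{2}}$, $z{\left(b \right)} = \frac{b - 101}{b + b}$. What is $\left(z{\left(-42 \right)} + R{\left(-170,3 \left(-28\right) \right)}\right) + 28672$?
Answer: $\frac{2408591}{84} + 2 \sqrt{8989} \approx 28863.0$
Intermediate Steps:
$z{\left(b \right)} = \frac{-101 + b}{2 b}$
$\left(z{\left(-42 \right)} + R{\left(-170,3 \left(-28\right) \right)}\right) + 28672 = \left(\frac{-101 - 42}{2 \left(-42\right)} + \sqrt{\left(-170\right)^{2} + \left(3 \left(-28\right)\right)^{2}}\right) + 28672 = \left(\frac{1}{2} \left(- \frac{1}{42}\right) \left(-143\right) + \sqrt{28900 + \left(-84\right)^{2}}\right) + 28672 = \left(\frac{143}{84} + \sqrt{28900 + 7056}\right) + 28672 = \left(\frac{143}{84} + \sqrt{35956}\right) + 28672 = \left(\frac{143}{84} + 2 \sqrt{8989}\right) + 28672 = \frac{2408591}{84} + 2 \sqrt{8989}$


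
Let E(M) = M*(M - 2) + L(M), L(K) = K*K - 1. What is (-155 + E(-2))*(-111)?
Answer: 15984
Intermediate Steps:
L(K) = -1 + K**2 (L(K) = K**2 - 1 = -1 + K**2)
E(M) = -1 + M**2 + M*(-2 + M) (E(M) = M*(M - 2) + (-1 + M**2) = M*(-2 + M) + (-1 + M**2) = -1 + M**2 + M*(-2 + M))
(-155 + E(-2))*(-111) = (-155 + (-1 - 2*(-2) + 2*(-2)**2))*(-111) = (-155 + (-1 + 4 + 2*4))*(-111) = (-155 + (-1 + 4 + 8))*(-111) = (-155 + 11)*(-111) = -144*(-111) = 15984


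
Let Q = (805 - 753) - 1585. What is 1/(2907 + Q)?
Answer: 1/1374 ≈ 0.00072780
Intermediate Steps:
Q = -1533 (Q = 52 - 1585 = -1533)
1/(2907 + Q) = 1/(2907 - 1533) = 1/1374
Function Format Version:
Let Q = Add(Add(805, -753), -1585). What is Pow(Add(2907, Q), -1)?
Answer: Rational(1, 1374) ≈ 0.00072780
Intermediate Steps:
Q = -1533 (Q = Add(52, -1585) = -1533)
Pow(Add(2907, Q), -1) = Pow(Add(2907, -1533), -1) = Pow(1374, -1) = Rational(1, 1374)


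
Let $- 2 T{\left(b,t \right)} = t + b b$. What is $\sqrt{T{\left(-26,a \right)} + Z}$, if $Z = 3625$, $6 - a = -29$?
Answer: $\frac{\sqrt{13078}}{2} \approx 57.18$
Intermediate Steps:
$a = 35$ ($a = 6 - -29 = 6 + 29 = 35$)
$T{\left(b,t \right)} = - \frac{t}{2} - \frac{b^{2}}{2}$ ($T{\left(b,t \right)} = - \frac{t + b b}{2} = - \frac{t + b^{2}}{2} = - \frac{t}{2} - \frac{b^{2}}{2}$)
$\sqrt{T{\left(-26,a \right)} + Z} = \sqrt{\left(\left(- \frac{1}{2}\right) 35 - \frac{\left(-26\right)^{2}}{2}\right) + 3625} = \sqrt{\left(- \frac{35}{2} - 338\right) + 3625} = \sqrt{- \frac{711}{2} + 3625} = \sqrt{\frac{6539}{2}} = \frac{\sqrt{13078}}{2}$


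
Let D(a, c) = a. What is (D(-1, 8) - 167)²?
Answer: 28224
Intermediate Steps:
(D(-1, 8) - 167)² = (-1 - 167)² = (-168)² = 28224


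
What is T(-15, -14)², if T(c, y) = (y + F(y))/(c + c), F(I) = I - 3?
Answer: 961/900 ≈ 1.0678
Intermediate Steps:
F(I) = -3 + I
T(c, y) = (-3 + 2*y)/(2*c) (T(c, y) = (y + (-3 + y))/(c + c) = (-3 + 2*y)/((2*c)) = (-3 + 2*y)*(1/(2*c)) = (-3 + 2*y)/(2*c))
T(-15, -14)² = ((-3/2 - 14)/(-15))² = (-1/15*(-31/2))² = (31/30)² = 961/900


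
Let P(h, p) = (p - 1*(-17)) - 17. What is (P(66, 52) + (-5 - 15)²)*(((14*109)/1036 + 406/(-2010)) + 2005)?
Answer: 33720640298/37185 ≈ 9.0683e+5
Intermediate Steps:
P(h, p) = p (P(h, p) = (p + 17) - 17 = (17 + p) - 17 = p)
(P(66, 52) + (-5 - 15)²)*(((14*109)/1036 + 406/(-2010)) + 2005) = (52 + (-5 - 15)²)*(((14*109)/1036 + 406/(-2010)) + 2005) = (52 + (-20)²)*((1526*(1/1036) + 406*(-1/2010)) + 2005) = (52 + 400)*((109/74 - 203/1005) + 2005) = 452*(94523/74370 + 2005) = 452*(149206373/74370) = 33720640298/37185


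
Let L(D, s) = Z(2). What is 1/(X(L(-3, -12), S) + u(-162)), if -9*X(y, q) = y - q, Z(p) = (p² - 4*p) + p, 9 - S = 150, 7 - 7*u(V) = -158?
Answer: 63/512 ≈ 0.12305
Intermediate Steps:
u(V) = 165/7 (u(V) = 1 - ⅐*(-158) = 1 + 158/7 = 165/7)
S = -141 (S = 9 - 1*150 = 9 - 150 = -141)
Z(p) = p² - 3*p
L(D, s) = -2 (L(D, s) = 2*(-3 + 2) = 2*(-1) = -2)
X(y, q) = -y/9 + q/9 (X(y, q) = -(y - q)/9 = -y/9 + q/9)
1/(X(L(-3, -12), S) + u(-162)) = 1/((-⅑*(-2) + (⅑)*(-141)) + 165/7) = 1/((2/9 - 47/3) + 165/7) = 1/(-139/9 + 165/7) = 1/(512/63) = 63/512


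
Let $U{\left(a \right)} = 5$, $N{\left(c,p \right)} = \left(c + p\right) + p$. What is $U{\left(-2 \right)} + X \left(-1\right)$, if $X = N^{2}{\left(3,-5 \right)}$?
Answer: $-44$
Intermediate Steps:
$N{\left(c,p \right)} = c + 2 p$
$X = 49$ ($X = \left(3 + 2 \left(-5\right)\right)^{2} = \left(3 - 10\right)^{2} = \left(-7\right)^{2} = 49$)
$U{\left(-2 \right)} + X \left(-1\right) = 5 + 49 \left(-1\right) = 5 - 49 = -44$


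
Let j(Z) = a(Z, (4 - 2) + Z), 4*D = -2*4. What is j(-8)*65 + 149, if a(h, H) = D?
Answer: 19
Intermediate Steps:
D = -2 (D = (-2*4)/4 = (¼)*(-8) = -2)
a(h, H) = -2
j(Z) = -2
j(-8)*65 + 149 = -2*65 + 149 = -130 + 149 = 19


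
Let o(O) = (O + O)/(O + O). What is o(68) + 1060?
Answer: 1061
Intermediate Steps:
o(O) = 1 (o(O) = (2*O)/((2*O)) = (2*O)*(1/(2*O)) = 1)
o(68) + 1060 = 1 + 1060 = 1061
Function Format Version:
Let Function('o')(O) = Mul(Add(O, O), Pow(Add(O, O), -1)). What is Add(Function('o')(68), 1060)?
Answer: 1061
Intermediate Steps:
Function('o')(O) = 1 (Function('o')(O) = Mul(Mul(2, O), Pow(Mul(2, O), -1)) = Mul(Mul(2, O), Mul(Rational(1, 2), Pow(O, -1))) = 1)
Add(Function('o')(68), 1060) = Add(1, 1060) = 1061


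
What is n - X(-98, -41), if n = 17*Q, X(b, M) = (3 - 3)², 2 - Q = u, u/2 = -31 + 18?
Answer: 476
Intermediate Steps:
u = -26 (u = 2*(-31 + 18) = 2*(-13) = -26)
Q = 28 (Q = 2 - 1*(-26) = 2 + 26 = 28)
X(b, M) = 0 (X(b, M) = 0² = 0)
n = 476 (n = 17*28 = 476)
n - X(-98, -41) = 476 - 1*0 = 476 + 0 = 476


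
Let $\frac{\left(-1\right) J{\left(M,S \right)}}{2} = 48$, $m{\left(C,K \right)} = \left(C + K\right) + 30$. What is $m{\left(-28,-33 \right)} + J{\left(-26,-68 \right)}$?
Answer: $-127$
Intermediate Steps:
$m{\left(C,K \right)} = 30 + C + K$
$J{\left(M,S \right)} = -96$ ($J{\left(M,S \right)} = \left(-2\right) 48 = -96$)
$m{\left(-28,-33 \right)} + J{\left(-26,-68 \right)} = \left(30 - 28 - 33\right) - 96 = -31 - 96 = -127$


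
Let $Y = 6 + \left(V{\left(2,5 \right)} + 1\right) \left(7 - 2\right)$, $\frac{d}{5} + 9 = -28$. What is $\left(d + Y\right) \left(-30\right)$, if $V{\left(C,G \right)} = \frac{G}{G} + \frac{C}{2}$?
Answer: $4920$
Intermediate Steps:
$d = -185$ ($d = -45 + 5 \left(-28\right) = -45 - 140 = -185$)
$V{\left(C,G \right)} = 1 + \frac{C}{2}$ ($V{\left(C,G \right)} = 1 + C \frac{1}{2} = 1 + \frac{C}{2}$)
$Y = 21$ ($Y = 6 + \left(\left(1 + \frac{1}{2} \cdot 2\right) + 1\right) \left(7 - 2\right) = 6 + \left(\left(1 + 1\right) + 1\right) 5 = 6 + \left(2 + 1\right) 5 = 6 + 3 \cdot 5 = 6 + 15 = 21$)
$\left(d + Y\right) \left(-30\right) = \left(-185 + 21\right) \left(-30\right) = \left(-164\right) \left(-30\right) = 4920$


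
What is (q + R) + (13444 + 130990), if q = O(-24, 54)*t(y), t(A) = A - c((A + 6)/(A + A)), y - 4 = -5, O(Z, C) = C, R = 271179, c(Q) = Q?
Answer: 415694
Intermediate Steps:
y = -1 (y = 4 - 5 = -1)
t(A) = A - (6 + A)/(2*A) (t(A) = A - (A + 6)/(A + A) = A - (6 + A)/(2*A))
q = 81 (q = 54*(-½ - 1 - 3/(-1)) = 54*(-½ - 1 - 3*(-1)) = 54*(-½ - 1 + 3) = 54*(3/2) = 81)
(q + R) + (13444 + 130990) = (81 + 271179) + (13444 + 130990) = 271260 + 144434 = 415694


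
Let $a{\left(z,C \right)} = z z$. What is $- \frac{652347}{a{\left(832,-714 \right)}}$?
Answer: $- \frac{652347}{692224} \approx -0.94239$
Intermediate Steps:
$a{\left(z,C \right)} = z^{2}$
$- \frac{652347}{a{\left(832,-714 \right)}} = - \frac{652347}{832^{2}} = - \frac{652347}{692224}$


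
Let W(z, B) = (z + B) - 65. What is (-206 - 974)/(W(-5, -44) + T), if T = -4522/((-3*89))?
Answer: 78765/6479 ≈ 12.157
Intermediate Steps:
W(z, B) = -65 + B + z (W(z, B) = (B + z) - 65 = -65 + B + z)
T = 4522/267 (T = -4522/(-267) = -4522*(-1/267) = 4522/267 ≈ 16.936)
(-206 - 974)/(W(-5, -44) + T) = (-206 - 974)/((-65 - 44 - 5) + 4522/267) = -1180/(-114 + 4522/267) = -1180/(-25916/267) = -1180*(-267/25916) = 78765/6479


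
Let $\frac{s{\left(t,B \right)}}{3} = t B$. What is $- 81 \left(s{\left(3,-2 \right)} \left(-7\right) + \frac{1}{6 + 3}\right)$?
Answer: $-10215$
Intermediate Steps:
$s{\left(t,B \right)} = 3 B t$ ($s{\left(t,B \right)} = 3 t B = 3 B t$)
$- 81 \left(s{\left(3,-2 \right)} \left(-7\right) + \frac{1}{6 + 3}\right) = - 81 \left(3 \left(-2\right) 3 \left(-7\right) + \frac{1}{6 + 3}\right) = - 81 \left(\left(-18\right) \left(-7\right) + \frac{1}{9}\right) = - 81 \left(126 + \frac{1}{9}\right) = \left(-81\right) \frac{1135}{9} = -10215$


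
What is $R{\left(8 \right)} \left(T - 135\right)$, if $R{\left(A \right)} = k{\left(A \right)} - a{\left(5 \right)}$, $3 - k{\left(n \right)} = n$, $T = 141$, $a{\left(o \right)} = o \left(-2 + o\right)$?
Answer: $-120$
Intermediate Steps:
$k{\left(n \right)} = 3 - n$
$R{\left(A \right)} = -12 - A$ ($R{\left(A \right)} = \left(3 - A\right) - 5 \left(-2 + 5\right) = \left(3 - A\right) - 5 \cdot 3 = \left(3 - A\right) - 15 = -12 - A$)
$R{\left(8 \right)} \left(T - 135\right) = \left(-12 - 8\right) \left(141 - 135\right) = \left(-12 - 8\right) 6 = \left(-20\right) 6 = -120$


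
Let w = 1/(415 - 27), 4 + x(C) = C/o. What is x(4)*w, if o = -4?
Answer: -5/388 ≈ -0.012887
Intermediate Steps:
x(C) = -4 - C/4 (x(C) = -4 + C/(-4) = -4 + C*(-1/4) = -4 - C/4)
w = 1/388 ≈ 0.0025773
x(4)*w = (-4 - 1/4*4)*(1/388) = (-4 - 1)*(1/388) = -5*1/388 = -5/388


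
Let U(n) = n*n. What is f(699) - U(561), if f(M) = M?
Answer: -314022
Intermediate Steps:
U(n) = n²
f(699) - U(561) = 699 - 1*561² = 699 - 1*314721 = 699 - 314721 = -314022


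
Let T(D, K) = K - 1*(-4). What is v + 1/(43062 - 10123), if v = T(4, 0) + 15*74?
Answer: 36694047/32939 ≈ 1114.0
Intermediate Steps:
T(D, K) = 4 + K (T(D, K) = K + 4 = 4 + K)
v = 1114 (v = (4 + 0) + 15*74 = 4 + 1110 = 1114)
v + 1/(43062 - 10123) = 1114 + 1/(43062 - 10123) = 1114 + 1/32939 = 36694047/32939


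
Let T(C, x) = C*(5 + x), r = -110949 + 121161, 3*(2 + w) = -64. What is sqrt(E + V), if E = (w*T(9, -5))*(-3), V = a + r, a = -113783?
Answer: I*sqrt(103571) ≈ 321.82*I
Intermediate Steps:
w = -70/3 (w = -2 + (1/3)*(-64) = -2 - 64/3 = -70/3 ≈ -23.333)
r = 10212
V = -103571 (V = -113783 + 10212 = -103571)
E = 0 (E = -210*(5 - 5)*(-3) = -210*0*(-3) = -70/3*0*(-3) = 0*(-3) = 0)
sqrt(E + V) = sqrt(0 - 103571) = sqrt(-103571) = I*sqrt(103571)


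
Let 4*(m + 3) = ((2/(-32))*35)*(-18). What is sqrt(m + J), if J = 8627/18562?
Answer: sqrt(40290138902)/74248 ≈ 2.7034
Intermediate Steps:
m = 219/32 (m = -3 + (((2/(-32))*35)*(-18))/4 = -3 + (((2*(-1/32))*35)*(-18))/4 = -3 + (-1/16*35*(-18))/4 = -3 + (-35/16*(-18))/4 = -3 + (1/4)*(315/8) = -3 + 315/32 = 219/32 ≈ 6.8438)
J = 8627/18562 (J = 8627*(1/18562) = 8627/18562 ≈ 0.46477)
sqrt(m + J) = sqrt(219/32 + 8627/18562) = sqrt(2170571/296992) = sqrt(40290138902)/74248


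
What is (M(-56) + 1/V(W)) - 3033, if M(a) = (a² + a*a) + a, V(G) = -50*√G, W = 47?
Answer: 3183 - √47/2350 ≈ 3183.0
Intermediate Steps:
M(a) = a + 2*a² (M(a) = (a² + a²) + a = 2*a² + a = a + 2*a²)
(M(-56) + 1/V(W)) - 3033 = (-56*(1 + 2*(-56)) + 1/(-50*√47)) - 3033 = (-56*(1 - 112) - √47/2350) - 3033 = (-56*(-111) - √47/2350) - 3033 = (6216 - √47/2350) - 3033 = 3183 - √47/2350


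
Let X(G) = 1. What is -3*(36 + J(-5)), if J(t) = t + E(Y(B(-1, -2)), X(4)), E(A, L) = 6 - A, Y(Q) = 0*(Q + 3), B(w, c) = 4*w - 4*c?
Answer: -111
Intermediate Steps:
B(w, c) = -4*c + 4*w
Y(Q) = 0 (Y(Q) = 0*(3 + Q) = 0)
J(t) = 6 + t (J(t) = t + (6 - 1*0) = t + (6 + 0) = t + 6 = 6 + t)
-3*(36 + J(-5)) = -3*(36 + (6 - 5)) = -3*(36 + 1) = -3*37 = -111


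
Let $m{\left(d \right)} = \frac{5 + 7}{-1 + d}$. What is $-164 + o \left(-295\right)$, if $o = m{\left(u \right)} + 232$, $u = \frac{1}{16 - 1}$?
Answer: $- \frac{453678}{7} \approx -64811.0$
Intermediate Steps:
$u = \frac{1}{15} \approx 0.066667$
$m{\left(d \right)} = \frac{12}{-1 + d}$
$o = \frac{1534}{7}$ ($o = \frac{12}{-1 + \frac{1}{15}} + 232 = \frac{12}{- \frac{14}{15}} + 232 = 12 \left(- \frac{15}{14}\right) + 232 = - \frac{90}{7} + 232 = \frac{1534}{7} \approx 219.14$)
$-164 + o \left(-295\right) = -164 + \frac{1534}{7} \left(-295\right) = -164 - \frac{452530}{7} = - \frac{453678}{7}$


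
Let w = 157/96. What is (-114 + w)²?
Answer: 116359369/9216 ≈ 12626.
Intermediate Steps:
w = 157/96 (w = 157*(1/96) = 157/96 ≈ 1.6354)
(-114 + w)² = (-114 + 157/96)² = (-10787/96)² = 116359369/9216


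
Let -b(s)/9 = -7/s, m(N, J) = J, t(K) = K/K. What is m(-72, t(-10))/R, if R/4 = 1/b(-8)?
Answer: -63/32 ≈ -1.9688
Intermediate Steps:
t(K) = 1
b(s) = 63/s (b(s) = -(-63)/s = 63/s)
R = -32/63 (R = 4/((63/(-8))) = 4/((63*(-1/8))) = 4/(-63/8) = 4*(-8/63) = -32/63 ≈ -0.50794)
m(-72, t(-10))/R = 1/(-32/63) = 1*(-63/32) = -63/32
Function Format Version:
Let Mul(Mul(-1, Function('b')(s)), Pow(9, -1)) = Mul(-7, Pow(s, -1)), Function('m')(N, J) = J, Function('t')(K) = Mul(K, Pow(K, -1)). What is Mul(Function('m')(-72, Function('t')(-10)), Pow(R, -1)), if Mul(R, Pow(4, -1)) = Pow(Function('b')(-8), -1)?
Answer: Rational(-63, 32) ≈ -1.9688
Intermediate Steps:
Function('t')(K) = 1
Function('b')(s) = Mul(63, Pow(s, -1)) (Function('b')(s) = Mul(-9, Mul(-7, Pow(s, -1))) = Mul(63, Pow(s, -1)))
R = Rational(-32, 63) (R = Mul(4, Pow(Mul(63, Pow(-8, -1)), -1)) = Mul(4, Pow(Mul(63, Rational(-1, 8)), -1)) = Mul(4, Pow(Rational(-63, 8), -1)) = Mul(4, Rational(-8, 63)) = Rational(-32, 63) ≈ -0.50794)
Mul(Function('m')(-72, Function('t')(-10)), Pow(R, -1)) = Mul(1, Pow(Rational(-32, 63), -1)) = Mul(1, Rational(-63, 32)) = Rational(-63, 32)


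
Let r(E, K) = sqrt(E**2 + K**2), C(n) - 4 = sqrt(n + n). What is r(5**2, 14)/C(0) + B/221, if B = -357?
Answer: -21/13 + sqrt(821)/4 ≈ 5.5479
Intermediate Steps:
C(n) = 4 + sqrt(2)*sqrt(n) (C(n) = 4 + sqrt(n + n) = 4 + sqrt(2*n) = 4 + sqrt(2)*sqrt(n))
r(5**2, 14)/C(0) + B/221 = sqrt((5**2)**2 + 14**2)/(4 + sqrt(2)*sqrt(0)) - 357/221 = sqrt(25**2 + 196)/(4 + sqrt(2)*0) - 357*1/221 = sqrt(625 + 196)/(4 + 0) - 21/13 = sqrt(821)/4 - 21/13 = -21/13 + sqrt(821)/4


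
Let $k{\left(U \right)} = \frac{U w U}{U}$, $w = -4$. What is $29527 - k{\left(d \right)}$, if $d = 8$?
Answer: $29559$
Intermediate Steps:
$k{\left(U \right)} = - 4 U$ ($k{\left(U \right)} = \frac{U \left(-4\right) U}{U} = \frac{- 4 U U}{U} = \frac{\left(-4\right) U^{2}}{U} = - 4 U$)
$29527 - k{\left(d \right)} = 29527 - \left(-4\right) 8 = 29527 - -32 = 29527 + 32 = 29559$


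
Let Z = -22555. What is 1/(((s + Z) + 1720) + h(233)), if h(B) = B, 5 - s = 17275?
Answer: -1/37872 ≈ -2.6405e-5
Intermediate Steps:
s = -17270 (s = 5 - 1*17275 = 5 - 17275 = -17270)
1/(((s + Z) + 1720) + h(233)) = 1/(((-17270 - 22555) + 1720) + 233) = 1/((-39825 + 1720) + 233) = 1/(-38105 + 233) = 1/(-37872) = -1/37872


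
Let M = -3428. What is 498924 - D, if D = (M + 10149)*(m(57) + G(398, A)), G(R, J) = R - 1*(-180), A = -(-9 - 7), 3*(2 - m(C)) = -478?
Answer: -13410406/3 ≈ -4.4701e+6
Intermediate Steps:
m(C) = 484/3 (m(C) = 2 - 1/3*(-478) = 2 + 478/3 = 484/3)
A = 16 (A = -1*(-16) = 16)
G(R, J) = 180 + R (G(R, J) = R + 180 = 180 + R)
D = 14907178/3 (D = (-3428 + 10149)*(484/3 + (180 + 398)) = 6721*(484/3 + 578) = 6721*(2218/3) = 14907178/3 ≈ 4.9691e+6)
498924 - D = 498924 - 1*14907178/3 = 498924 - 14907178/3 = -13410406/3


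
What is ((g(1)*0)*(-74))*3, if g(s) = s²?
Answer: 0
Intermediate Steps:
((g(1)*0)*(-74))*3 = ((1²*0)*(-74))*3 = ((1*0)*(-74))*3 = (0*(-74))*3 = 0*3 = 0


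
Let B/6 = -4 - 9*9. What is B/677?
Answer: -510/677 ≈ -0.75332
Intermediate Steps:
B = -510 (B = 6*(-4 - 9*9) = 6*(-4 - 81) = 6*(-85) = -510)
B/677 = -510/677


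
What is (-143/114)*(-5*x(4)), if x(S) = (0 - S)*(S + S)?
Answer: -11440/57 ≈ -200.70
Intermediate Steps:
x(S) = -2*S² (x(S) = (-S)*(2*S) = -2*S²)
(-143/114)*(-5*x(4)) = (-143/114)*(-(-10)*4²) = (-143*1/114)*(-(-10)*16) = -(-715)*(-32)/114 = -143/114*160 = -11440/57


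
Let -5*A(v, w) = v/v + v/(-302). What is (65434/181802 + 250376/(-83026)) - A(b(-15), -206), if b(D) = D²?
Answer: -14841950548769/5698095551630 ≈ -2.6047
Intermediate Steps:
A(v, w) = -⅕ + v/1510 (A(v, w) = -(v/v + v/(-302))/5 = -(1 + v*(-1/302))/5 = -(1 - v/302)/5 = -⅕ + v/1510)
(65434/181802 + 250376/(-83026)) - A(b(-15), -206) = (65434/181802 + 250376/(-83026)) - (-⅕ + (1/1510)*(-15)²) = (65434*(1/181802) + 250376*(-1/83026)) - (-⅕ + (1/1510)*225) = (32717/90901 - 125188/41513) - (-⅕ + 45/302) = -10021533567/3773573213 - 1*(-77/1510) = -10021533567/3773573213 + 77/1510 = -14841950548769/5698095551630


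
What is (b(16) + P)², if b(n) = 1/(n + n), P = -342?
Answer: 119749249/1024 ≈ 1.1694e+5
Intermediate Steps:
b(n) = 1/(2*n)
(b(16) + P)² = ((½)/16 - 342)² = ((½)*(1/16) - 342)² = (1/32 - 342)² = (-10943/32)² = 119749249/1024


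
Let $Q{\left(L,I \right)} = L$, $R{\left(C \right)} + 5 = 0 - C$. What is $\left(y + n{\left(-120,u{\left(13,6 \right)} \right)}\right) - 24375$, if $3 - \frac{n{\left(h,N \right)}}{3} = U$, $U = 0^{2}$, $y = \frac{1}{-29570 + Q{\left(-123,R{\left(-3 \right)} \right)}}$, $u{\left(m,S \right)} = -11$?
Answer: $- \frac{723499639}{29693} \approx -24366.0$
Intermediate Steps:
$R{\left(C \right)} = -5 - C$ ($R{\left(C \right)} = -5 + \left(0 - C\right) = -5 - C$)
$y = - \frac{1}{29693}$ ($y = \frac{1}{-29570 - 123} = \frac{1}{-29693} = - \frac{1}{29693} \approx -3.3678 \cdot 10^{-5}$)
$U = 0$
$n{\left(h,N \right)} = 9$ ($n{\left(h,N \right)} = 9 - 0 = 9 + 0 = 9$)
$\left(y + n{\left(-120,u{\left(13,6 \right)} \right)}\right) - 24375 = \left(- \frac{1}{29693} + 9\right) - 24375 = \frac{267236}{29693} - 24375 = - \frac{723499639}{29693}$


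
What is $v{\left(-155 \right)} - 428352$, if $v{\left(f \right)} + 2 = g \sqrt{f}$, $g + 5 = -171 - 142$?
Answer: $-428354 - 318 i \sqrt{155} \approx -4.2835 \cdot 10^{5} - 3959.1 i$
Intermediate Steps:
$g = -318$ ($g = -5 - 313 = -318$)
$v{\left(f \right)} = -2 - 318 \sqrt{f}$
$v{\left(-155 \right)} - 428352 = \left(-2 - 318 \sqrt{-155}\right) - 428352 = \left(-2 - 318 i \sqrt{155}\right) - 428352 = -428354 - 318 i \sqrt{155}$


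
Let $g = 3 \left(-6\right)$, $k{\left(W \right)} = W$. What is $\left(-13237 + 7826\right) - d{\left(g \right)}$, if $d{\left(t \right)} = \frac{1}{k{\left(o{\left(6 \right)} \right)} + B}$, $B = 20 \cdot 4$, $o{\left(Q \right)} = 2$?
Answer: $- \frac{443703}{82} \approx -5411.0$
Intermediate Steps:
$B = 80$
$g = -18$
$d{\left(t \right)} = \frac{1}{82}$ ($d{\left(t \right)} = \frac{1}{2 + 80} = \frac{1}{82}$)
$\left(-13237 + 7826\right) - d{\left(g \right)} = \left(-13237 + 7826\right) - \frac{1}{82} = -5411 - \frac{1}{82} = - \frac{443703}{82}$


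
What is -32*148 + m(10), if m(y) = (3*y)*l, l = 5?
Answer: -4586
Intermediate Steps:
m(y) = 15*y (m(y) = (3*y)*5 = 15*y)
-32*148 + m(10) = -32*148 + 15*10 = -4736 + 150 = -4586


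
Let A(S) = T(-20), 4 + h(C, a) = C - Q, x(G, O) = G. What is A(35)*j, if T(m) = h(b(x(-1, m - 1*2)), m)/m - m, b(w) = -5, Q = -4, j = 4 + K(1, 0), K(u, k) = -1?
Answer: 243/4 ≈ 60.750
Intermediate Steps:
j = 3 (j = 4 - 1 = 3)
h(C, a) = C (h(C, a) = -4 + (C - 1*(-4)) = -4 + (C + 4) = -4 + (4 + C) = C)
T(m) = -m - 5/m (T(m) = -5/m - m = -m - 5/m)
A(S) = 81/4 (A(S) = -1*(-20) - 5/(-20) = 20 - 5*(-1/20) = 20 + ¼ = 81/4)
A(35)*j = (81/4)*3 = 243/4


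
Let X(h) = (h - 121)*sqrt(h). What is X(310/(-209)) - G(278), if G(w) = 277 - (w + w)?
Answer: 279 - 25599*I*sqrt(64790)/43681 ≈ 279.0 - 149.17*I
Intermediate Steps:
X(h) = sqrt(h)*(-121 + h) (X(h) = (-121 + h)*sqrt(h) = sqrt(h)*(-121 + h))
G(w) = 277 - 2*w
X(310/(-209)) - G(278) = sqrt(310/(-209))*(-121 + 310/(-209)) - (277 - 2*278) = sqrt(310*(-1/209))*(-121 + 310*(-1/209)) - (277 - 556) = sqrt(-310/209)*(-121 - 310/209) - 1*(-279) = (I*sqrt(64790)/209)*(-25599/209) + 279 = -25599*I*sqrt(64790)/43681 + 279 = 279 - 25599*I*sqrt(64790)/43681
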